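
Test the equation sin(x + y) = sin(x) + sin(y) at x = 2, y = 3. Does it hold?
Fails

Substituting x = 2, y = 3:

LHS = sin(2 + 3) = sin(5) ≈ -0.9589
RHS = sin(2) + sin(3) ≈ 1.05

LHS ≠ RHS, so the equation does not hold at this point.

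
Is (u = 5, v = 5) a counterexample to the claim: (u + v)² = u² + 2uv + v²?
No

Substituting u = 5, v = 5:
LHS = (5 + 5)² = 100
RHS = 5² + 2·5·5 + 5² = 100

The sides agree, so this pair does not disprove the claim.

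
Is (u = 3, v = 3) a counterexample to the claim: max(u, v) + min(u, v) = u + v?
No

Substituting u = 3, v = 3:
LHS = max(3, 3) + min(3, 3) = 6
RHS = 3 + 3 = 6

The sides agree, so this pair does not disprove the claim.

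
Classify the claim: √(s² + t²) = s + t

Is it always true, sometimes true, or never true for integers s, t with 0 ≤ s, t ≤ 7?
It holds at (s, t) = (0, 3) (both sides equal 3), but fails at (s, t) = (1, 4) (LHS = √(17) ≈ 4.123, RHS = 5).

Answer: Sometimes true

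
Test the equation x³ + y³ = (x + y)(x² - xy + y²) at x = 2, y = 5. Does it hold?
Substituting x = 2, y = 5:

LHS = 2³ + 5³ = 133
RHS = (2 + 5)(2² - 2·5 + 5²) = 133

LHS = RHS, so the equation holds at this point.

Answer: Holds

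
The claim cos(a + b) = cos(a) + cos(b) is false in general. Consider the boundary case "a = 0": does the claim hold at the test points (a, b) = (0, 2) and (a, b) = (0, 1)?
At (0, 2): LHS = cos(2) ≈ -0.4161 ≠ RHS = cos(2) + 1 ≈ 0.5839
At (0, 1): LHS = cos(1) ≈ 0.5403 ≠ RHS = cos(1) + 1 ≈ 1.54

Answer: No, fails at both test points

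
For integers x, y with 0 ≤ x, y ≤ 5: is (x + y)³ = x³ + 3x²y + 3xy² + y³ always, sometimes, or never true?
Always true

The identity holds for every pair in the range. For instance at (x, y) = (2, 2): both sides equal 64.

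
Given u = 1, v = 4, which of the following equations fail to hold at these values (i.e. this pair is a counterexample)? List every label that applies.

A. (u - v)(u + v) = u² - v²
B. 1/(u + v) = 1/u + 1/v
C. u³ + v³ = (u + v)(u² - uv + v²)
Evaluating each claim at the given values:
A. LHS = -15, RHS = -15 → holds here (LHS = RHS)
B. LHS = 1/5, RHS = 5/4 → fails here (LHS ≠ RHS)
C. LHS = 65, RHS = 65 → holds here (LHS = RHS)

Answer: B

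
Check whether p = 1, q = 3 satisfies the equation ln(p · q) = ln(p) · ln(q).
Substituting p = 1, q = 3:

LHS = ln(1 · 3) = ln(3) ≈ 1.099
RHS = ln(1) · ln(3) = 0

LHS ≠ RHS, so the equation does not hold at this point.

Answer: Fails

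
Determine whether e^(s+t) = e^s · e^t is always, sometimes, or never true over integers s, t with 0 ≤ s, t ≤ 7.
Always true

The identity holds for every pair in the range. For instance at (s, t) = (4, 4): both sides equal e^8 ≈ 2981.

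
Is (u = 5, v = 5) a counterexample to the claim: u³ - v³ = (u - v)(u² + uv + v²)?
Substituting u = 5, v = 5:
LHS = 5³ - 5³ = 0
RHS = (5 - 5)(5² + 5·5 + 5²) = 0

The sides agree, so this pair does not disprove the claim.

Answer: No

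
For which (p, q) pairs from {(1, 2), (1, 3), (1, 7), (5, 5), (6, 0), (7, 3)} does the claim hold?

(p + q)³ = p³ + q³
Testing each pair:
(1, 2): LHS = 27, RHS = 9 → fails
(1, 3): LHS = 64, RHS = 28 → fails
(1, 7): LHS = 512, RHS = 344 → fails
(5, 5): LHS = 1000, RHS = 250 → fails
(6, 0): LHS = 216, RHS = 216 → holds
(7, 3): LHS = 1000, RHS = 370 → fails

1 of 6 pairs satisfies the claim.

Answer: (6, 0)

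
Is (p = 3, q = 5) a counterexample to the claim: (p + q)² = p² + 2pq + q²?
Substituting p = 3, q = 5:
LHS = (3 + 5)² = 64
RHS = 3² + 2·3·5 + 5² = 64

The sides agree, so this pair does not disprove the claim.

Answer: No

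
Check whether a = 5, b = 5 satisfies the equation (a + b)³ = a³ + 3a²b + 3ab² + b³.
Substituting a = 5, b = 5:

LHS = (5 + 5)³ = 1000
RHS = 5³ + 3·5²·5 + 3·5·5² + 5³ = 1000

LHS = RHS, so the equation holds at this point.

Answer: Holds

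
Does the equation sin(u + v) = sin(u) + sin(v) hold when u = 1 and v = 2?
Substituting u = 1, v = 2:

LHS = sin(1 + 2) = sin(3) ≈ 0.1411
RHS = sin(1) + sin(2) ≈ 1.751

LHS ≠ RHS, so the equation does not hold at this point.

Answer: Fails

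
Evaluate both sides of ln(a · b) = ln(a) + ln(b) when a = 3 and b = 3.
LHS = ln(3 · 3) = ln(9) ≈ 2.197
RHS = ln(3) + ln(3) = 2·ln(3) ≈ 2.197

LHS = RHS: the two sides agree.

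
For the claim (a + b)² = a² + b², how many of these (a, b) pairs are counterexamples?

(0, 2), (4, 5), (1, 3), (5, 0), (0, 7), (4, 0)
Testing each pair:
(0, 2): LHS = 4, RHS = 4 → satisfies claim
(4, 5): LHS = 81, RHS = 41 → counterexample
(1, 3): LHS = 16, RHS = 10 → counterexample
(5, 0): LHS = 25, RHS = 25 → satisfies claim
(0, 7): LHS = 49, RHS = 49 → satisfies claim
(4, 0): LHS = 16, RHS = 16 → satisfies claim

That makes 2 counterexamples.

Answer: 2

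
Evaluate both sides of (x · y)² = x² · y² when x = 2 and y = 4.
LHS = (2 · 4)² = 64
RHS = 2² · 4² = 64

LHS = RHS: the two sides agree.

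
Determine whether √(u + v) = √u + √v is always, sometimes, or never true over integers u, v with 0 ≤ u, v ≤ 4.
It holds at (u, v) = (0, 3) (both sides equal √(3) ≈ 1.732), but fails at (u, v) = (4, 3) (LHS = √(7) ≈ 2.646, RHS = √(3) + 2 ≈ 3.732).

Answer: Sometimes true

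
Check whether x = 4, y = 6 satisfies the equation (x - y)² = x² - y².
Fails

Substituting x = 4, y = 6:

LHS = (4 - 6)² = 4
RHS = 4² - 6² = -20

LHS ≠ RHS, so the equation does not hold at this point.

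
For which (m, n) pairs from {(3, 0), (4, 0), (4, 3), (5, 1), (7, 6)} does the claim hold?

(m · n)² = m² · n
Testing each pair:
(3, 0): LHS = 0, RHS = 0 → holds
(4, 0): LHS = 0, RHS = 0 → holds
(4, 3): LHS = 144, RHS = 48 → fails
(5, 1): LHS = 25, RHS = 25 → holds
(7, 6): LHS = 1764, RHS = 294 → fails

3 of 5 pairs satisfy the claim.

Answer: (3, 0), (4, 0), (5, 1)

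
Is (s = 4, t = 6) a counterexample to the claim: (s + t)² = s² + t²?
Yes

Substituting s = 4, t = 6:
LHS = (4 + 6)² = 100
RHS = 4² + 6² = 52

Since LHS ≠ RHS, this pair disproves the claim.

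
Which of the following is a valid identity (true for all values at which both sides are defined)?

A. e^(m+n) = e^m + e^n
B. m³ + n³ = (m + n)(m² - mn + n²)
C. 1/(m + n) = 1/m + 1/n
A: fails at (3, 3) — LHS = e^6 ≈ 403.4, RHS = 2·e^3 ≈ 40.17.
B: holds — e.g. at (6, 7), both sides equal 559.
C: fails at (2, 5) — LHS = 1/7, RHS = 7/10.

Answer: B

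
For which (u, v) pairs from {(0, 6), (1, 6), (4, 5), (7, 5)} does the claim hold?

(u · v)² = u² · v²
Testing each pair:
(0, 6): LHS = 0, RHS = 0 → holds
(1, 6): LHS = 36, RHS = 36 → holds
(4, 5): LHS = 400, RHS = 400 → holds
(7, 5): LHS = 1225, RHS = 1225 → holds

Every pair satisfies the claim.

Answer: All pairs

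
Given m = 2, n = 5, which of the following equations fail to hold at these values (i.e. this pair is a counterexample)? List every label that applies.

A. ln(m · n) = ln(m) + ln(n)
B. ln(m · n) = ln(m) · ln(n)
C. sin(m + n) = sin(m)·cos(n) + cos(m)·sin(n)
B

Evaluating each claim at the given values:
A. LHS = ln(10) ≈ 2.303, RHS = ln(2) + ln(5) ≈ 2.303 → holds here (LHS = RHS)
B. LHS = ln(10) ≈ 2.303, RHS = ln(2)·ln(5) ≈ 1.116 → fails here (LHS ≠ RHS)
C. LHS = sin(7) ≈ 0.657, RHS = sin(2)·cos(5) + sin(5)·cos(2) ≈ 0.657 → holds here (LHS = RHS)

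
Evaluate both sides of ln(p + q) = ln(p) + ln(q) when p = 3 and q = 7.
LHS = ln(3 + 7) = ln(10) ≈ 2.303
RHS = ln(3) + ln(7) ≈ 3.045

LHS ≠ RHS (they differ by about 0.7419), so the equation does not hold here.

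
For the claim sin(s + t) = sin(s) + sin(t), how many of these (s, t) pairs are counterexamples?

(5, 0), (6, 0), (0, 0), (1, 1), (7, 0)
Testing each pair:
(5, 0): LHS = sin(5) ≈ -0.9589, RHS = sin(5) ≈ -0.9589 → satisfies claim
(6, 0): LHS = sin(6) ≈ -0.2794, RHS = sin(6) ≈ -0.2794 → satisfies claim
(0, 0): LHS = 0, RHS = 0 → satisfies claim
(1, 1): LHS = sin(2) ≈ 0.9093, RHS = 2·sin(1) ≈ 1.683 → counterexample
(7, 0): LHS = sin(7) ≈ 0.657, RHS = sin(7) ≈ 0.657 → satisfies claim

That makes 1 counterexample.

Answer: 1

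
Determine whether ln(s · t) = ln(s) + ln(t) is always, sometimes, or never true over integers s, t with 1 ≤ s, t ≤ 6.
Always true

The identity holds for every pair in the range. For instance at (s, t) = (3, 6): both sides equal ln(18) ≈ 2.89.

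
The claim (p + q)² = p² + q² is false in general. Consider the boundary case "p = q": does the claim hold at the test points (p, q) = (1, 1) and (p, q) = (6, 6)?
At (1, 1): LHS = 4 ≠ RHS = 2
At (6, 6): LHS = 144 ≠ RHS = 72

Answer: No, fails at both test points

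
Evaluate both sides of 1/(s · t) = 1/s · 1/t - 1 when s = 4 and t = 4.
LHS = 1/(4 · 4) = 1/16
RHS = 1/4 · 1/4 - 1 = -15/16

LHS ≠ RHS, so the equation does not hold here.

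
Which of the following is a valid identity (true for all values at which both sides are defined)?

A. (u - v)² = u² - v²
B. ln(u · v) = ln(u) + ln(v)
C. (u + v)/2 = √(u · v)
A: fails at (6, 7) — LHS = 1, RHS = -13.
B: holds — e.g. at (6, 7), both sides equal ln(42) ≈ 3.738.
C: fails at (5, 8) — LHS = 13/2, RHS = 2·√(10) ≈ 6.325.

Answer: B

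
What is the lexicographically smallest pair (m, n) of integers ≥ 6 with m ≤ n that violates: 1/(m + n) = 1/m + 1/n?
Substituting (6, 6) into the claim:
LHS = 1/(6 + 6) = 1/12
RHS = 1/6 + 1/6 = 1/3

Since LHS ≠ RHS, this pair disproves the claim, and no lexicographically smaller pair (m ≤ n, integers ≥ 6) does.

For instance (10, 13) is also a counterexample (LHS = 1/23, RHS = 23/130), but it's lexicographically larger.

Answer: (m, n) = (6, 6)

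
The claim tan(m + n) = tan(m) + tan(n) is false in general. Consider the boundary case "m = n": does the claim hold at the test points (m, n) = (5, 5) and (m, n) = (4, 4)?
No, fails at both test points

At (5, 5): LHS = tan(10) ≈ 0.6484 ≠ RHS = 2·tan(5) ≈ -6.761
At (4, 4): LHS = tan(8) ≈ -6.8 ≠ RHS = 2·tan(4) ≈ 2.316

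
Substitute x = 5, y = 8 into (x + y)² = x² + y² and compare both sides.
LHS = (5 + 8)² = 169
RHS = 5² + 8² = 89

LHS ≠ RHS, so the equation does not hold here.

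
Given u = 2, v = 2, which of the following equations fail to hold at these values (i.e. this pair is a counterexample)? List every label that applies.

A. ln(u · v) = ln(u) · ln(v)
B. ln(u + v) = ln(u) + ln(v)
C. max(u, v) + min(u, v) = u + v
Evaluating each claim at the given values:
A. LHS = ln(4) ≈ 1.386, RHS = ln(2)² ≈ 0.4805 → fails here (LHS ≠ RHS)
B. LHS = ln(4) ≈ 1.386, RHS = 2·ln(2) ≈ 1.386 → holds here (LHS = RHS)
C. LHS = 4, RHS = 4 → holds here (LHS = RHS)

Answer: A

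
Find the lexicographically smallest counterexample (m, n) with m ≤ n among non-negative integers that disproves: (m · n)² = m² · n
(m, n) = (1, 2)

Substituting (1, 2) into the claim:
LHS = (1 · 2)² = 4
RHS = 1² · 2 = 2

Since LHS ≠ RHS, this pair disproves the claim, and no lexicographically smaller pair (m ≤ n, non-negative integers) does.

For instance (3, 3) is also a counterexample (LHS = 81, RHS = 27), but it's lexicographically larger.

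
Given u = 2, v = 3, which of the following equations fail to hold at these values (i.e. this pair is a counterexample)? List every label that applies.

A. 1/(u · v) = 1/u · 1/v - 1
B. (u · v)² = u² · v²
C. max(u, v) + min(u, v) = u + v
A

Evaluating each claim at the given values:
A. LHS = 1/6, RHS = -5/6 → fails here (LHS ≠ RHS)
B. LHS = 36, RHS = 36 → holds here (LHS = RHS)
C. LHS = 5, RHS = 5 → holds here (LHS = RHS)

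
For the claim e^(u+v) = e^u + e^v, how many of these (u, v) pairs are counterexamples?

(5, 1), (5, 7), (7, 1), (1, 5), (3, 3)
Testing each pair:
(5, 1): LHS = e^6 ≈ 403.4, RHS = e + e^5 ≈ 151.1 → counterexample
(5, 7): LHS = e^12 ≈ 162754.8, RHS = e^5 + e^7 ≈ 1245 → counterexample
(7, 1): LHS = e^8 ≈ 2981, RHS = e + e^7 ≈ 1099 → counterexample
(1, 5): LHS = e^6 ≈ 403.4, RHS = e + e^5 ≈ 151.1 → counterexample
(3, 3): LHS = e^6 ≈ 403.4, RHS = 2·e^3 ≈ 40.17 → counterexample

That makes 5 counterexamples.

Answer: 5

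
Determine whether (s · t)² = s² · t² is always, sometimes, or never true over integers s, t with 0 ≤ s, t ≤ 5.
The identity holds for every pair in the range. For instance at (s, t) = (1, 1): both sides equal 1.

Answer: Always true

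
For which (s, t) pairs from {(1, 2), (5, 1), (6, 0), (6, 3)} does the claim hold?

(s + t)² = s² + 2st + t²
All pairs

Testing each pair:
(1, 2): LHS = 9, RHS = 9 → holds
(5, 1): LHS = 36, RHS = 36 → holds
(6, 0): LHS = 36, RHS = 36 → holds
(6, 3): LHS = 81, RHS = 81 → holds

Every pair satisfies the claim.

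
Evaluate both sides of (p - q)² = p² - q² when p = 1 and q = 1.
LHS = (1 - 1)² = 0
RHS = 1² - 1² = 0

LHS = RHS: the two sides agree.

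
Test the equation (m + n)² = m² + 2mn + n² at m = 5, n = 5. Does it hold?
Substituting m = 5, n = 5:

LHS = (5 + 5)² = 100
RHS = 5² + 2·5·5 + 5² = 100

LHS = RHS, so the equation holds at this point.

Answer: Holds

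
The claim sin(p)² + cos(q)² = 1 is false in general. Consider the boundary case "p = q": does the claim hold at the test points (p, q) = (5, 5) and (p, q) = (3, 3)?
Yes, holds at both test points

At (5, 5): LHS = cos(5)² + sin(5)² = 1, RHS = 1 → equal
At (3, 3): LHS = sin(3)² + cos(3)² = 1, RHS = 1 → equal

So the claim does hold at both of these boundary points, even though it is not an identity.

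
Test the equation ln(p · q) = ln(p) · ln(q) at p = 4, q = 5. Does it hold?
Fails

Substituting p = 4, q = 5:

LHS = ln(4 · 5) = ln(20) ≈ 2.996
RHS = ln(4) · ln(5) ≈ 2.231

LHS ≠ RHS, so the equation does not hold at this point.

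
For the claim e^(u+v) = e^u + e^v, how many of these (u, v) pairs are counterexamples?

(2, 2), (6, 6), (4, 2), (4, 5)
Testing each pair:
(2, 2): LHS = e^4 ≈ 54.6, RHS = 2·e^2 ≈ 14.78 → counterexample
(6, 6): LHS = e^12 ≈ 162754.8, RHS = 2·e^6 ≈ 806.9 → counterexample
(4, 2): LHS = e^6 ≈ 403.4, RHS = e^2 + e^4 ≈ 61.99 → counterexample
(4, 5): LHS = e^9 ≈ 8103, RHS = e^4 + e^5 ≈ 203 → counterexample

That makes 4 counterexamples.

Answer: 4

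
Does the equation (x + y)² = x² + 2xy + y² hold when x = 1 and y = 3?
Substituting x = 1, y = 3:

LHS = (1 + 3)² = 16
RHS = 1² + 2·1·3 + 3² = 16

LHS = RHS, so the equation holds at this point.

Answer: Holds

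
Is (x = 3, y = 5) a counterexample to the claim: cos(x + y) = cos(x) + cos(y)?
Substituting x = 3, y = 5:
LHS = cos(3 + 5) = cos(8) ≈ -0.1455
RHS = cos(3) + cos(5) ≈ -0.7063

Since LHS ≠ RHS, this pair disproves the claim.

Answer: Yes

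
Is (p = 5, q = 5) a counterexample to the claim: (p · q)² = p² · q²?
Substituting p = 5, q = 5:
LHS = (5 · 5)² = 625
RHS = 5² · 5² = 625

The sides agree, so this pair does not disprove the claim.

Answer: No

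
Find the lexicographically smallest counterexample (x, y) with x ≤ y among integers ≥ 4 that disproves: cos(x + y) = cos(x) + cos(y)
Substituting (4, 4) into the claim:
LHS = cos(4 + 4) = cos(8) ≈ -0.1455
RHS = cos(4) + cos(4) = 2·cos(4) ≈ -1.307

Since LHS ≠ RHS, this pair disproves the claim, and no lexicographically smaller pair (x ≤ y, integers ≥ 4) does.

For instance (8, 9) is also a counterexample (LHS = cos(17) ≈ -0.2752, RHS = cos(9) + cos(8) ≈ -1.057), but it's lexicographically larger.

Answer: (x, y) = (4, 4)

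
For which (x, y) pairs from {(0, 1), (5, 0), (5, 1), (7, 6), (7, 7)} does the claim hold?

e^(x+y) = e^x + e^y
Testing each pair:
(0, 1): LHS = e ≈ 2.718, RHS = 1 + e ≈ 3.718 → fails
(5, 0): LHS = e^5 ≈ 148.4, RHS = 1 + e^5 ≈ 149.4 → fails
(5, 1): LHS = e^6 ≈ 403.4, RHS = e + e^5 ≈ 151.1 → fails
(7, 6): LHS = e^13 ≈ 442413.4, RHS = e^6 + e^7 ≈ 1500 → fails
(7, 7): LHS = e^14 ≈ 1202604.3, RHS = 2·e^7 ≈ 2193 → fails

No pair satisfies the claim.

Answer: None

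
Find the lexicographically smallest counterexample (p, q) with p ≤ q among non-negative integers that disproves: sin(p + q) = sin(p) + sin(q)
At (0, 2): both sides equal sin(2) ≈ 0.9093, so it holds there.

Substituting (1, 1) into the claim:
LHS = sin(1 + 1) = sin(2) ≈ 0.9093
RHS = sin(1) + sin(1) = 2·sin(1) ≈ 1.683

Since LHS ≠ RHS, this pair disproves the claim, and no lexicographically smaller pair (p ≤ q, non-negative integers) does.

For instance (4, 6) is also a counterexample (LHS = sin(10) ≈ -0.544, RHS = sin(4) + sin(6) ≈ -1.036), but it's lexicographically larger.

Answer: (p, q) = (1, 1)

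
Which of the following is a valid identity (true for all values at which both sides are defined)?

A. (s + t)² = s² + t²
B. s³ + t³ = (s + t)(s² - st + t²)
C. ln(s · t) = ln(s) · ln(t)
B

A: fails at (2, 4) — LHS = 36, RHS = 20.
B: holds — e.g. at (1, 2), both sides equal 9.
C: fails at (4, 6) — LHS = ln(24) ≈ 3.178, RHS = ln(4)·ln(6) ≈ 2.484.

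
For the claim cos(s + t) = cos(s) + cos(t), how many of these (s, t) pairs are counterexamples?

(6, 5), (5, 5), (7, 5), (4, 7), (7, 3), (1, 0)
6

Testing each pair:
(6, 5): LHS = cos(11) ≈ 0.004426, RHS = cos(5) + cos(6) ≈ 1.244 → counterexample
(5, 5): LHS = cos(10) ≈ -0.8391, RHS = 2·cos(5) ≈ 0.5673 → counterexample
(7, 5): LHS = cos(12) ≈ 0.8439, RHS = cos(5) + cos(7) ≈ 1.038 → counterexample
(4, 7): LHS = cos(11) ≈ 0.004426, RHS = cos(4) + cos(7) ≈ 0.1003 → counterexample
(7, 3): LHS = cos(10) ≈ -0.8391, RHS = cos(3) + cos(7) ≈ -0.2361 → counterexample
(1, 0): LHS = cos(1) ≈ 0.5403, RHS = cos(1) + 1 ≈ 1.54 → counterexample

That makes 6 counterexamples.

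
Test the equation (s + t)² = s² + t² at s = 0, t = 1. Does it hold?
Holds

Substituting s = 0, t = 1:

LHS = (0 + 1)² = 1
RHS = 0² + 1² = 1

LHS = RHS, so the equation holds at this point.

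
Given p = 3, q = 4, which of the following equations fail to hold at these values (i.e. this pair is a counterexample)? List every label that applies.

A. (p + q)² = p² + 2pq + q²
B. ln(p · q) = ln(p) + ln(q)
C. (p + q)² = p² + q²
Evaluating each claim at the given values:
A. LHS = 49, RHS = 49 → holds here (LHS = RHS)
B. LHS = ln(12) ≈ 2.485, RHS = ln(3) + ln(4) ≈ 2.485 → holds here (LHS = RHS)
C. LHS = 49, RHS = 25 → fails here (LHS ≠ RHS)

Answer: C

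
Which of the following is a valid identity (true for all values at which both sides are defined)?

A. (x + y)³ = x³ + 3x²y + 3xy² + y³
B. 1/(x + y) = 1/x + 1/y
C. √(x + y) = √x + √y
A

A: holds — e.g. at (1, 3), both sides equal 64.
B: fails at (4, 5) — LHS = 1/9, RHS = 9/20.
C: fails at (1, 2) — LHS = √(3) ≈ 1.732, RHS = 1 + √(2) ≈ 2.414.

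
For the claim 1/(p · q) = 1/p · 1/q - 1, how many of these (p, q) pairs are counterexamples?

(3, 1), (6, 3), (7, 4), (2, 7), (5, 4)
Testing each pair:
(3, 1): LHS = 1/3, RHS = -2/3 → counterexample
(6, 3): LHS = 1/18, RHS = -17/18 → counterexample
(7, 4): LHS = 1/28, RHS = -27/28 → counterexample
(2, 7): LHS = 1/14, RHS = -13/14 → counterexample
(5, 4): LHS = 1/20, RHS = -19/20 → counterexample

That makes 5 counterexamples.

Answer: 5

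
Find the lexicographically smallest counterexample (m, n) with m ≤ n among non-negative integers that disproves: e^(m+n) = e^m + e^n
Substituting (0, 0) into the claim:
LHS = e^(0+0) = 1
RHS = e^0 + e^0 = 2

Since LHS ≠ RHS, this pair disproves the claim, and no lexicographically smaller pair (m ≤ n, non-negative integers) does.

For instance (1, 5) is also a counterexample (LHS = e^6 ≈ 403.4, RHS = e + e^5 ≈ 151.1), but it's lexicographically larger.

Answer: (m, n) = (0, 0)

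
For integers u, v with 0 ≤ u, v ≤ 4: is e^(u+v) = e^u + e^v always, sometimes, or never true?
Never true

The claim fails for every pair in the range. For instance at (u, v) = (3, 4): LHS = e^7 ≈ 1097, RHS = e^3 + e^4 ≈ 74.68.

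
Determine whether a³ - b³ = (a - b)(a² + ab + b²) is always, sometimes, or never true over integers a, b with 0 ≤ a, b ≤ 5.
The identity holds for every pair in the range. For instance at (a, b) = (1, 3): both sides equal -26.

Answer: Always true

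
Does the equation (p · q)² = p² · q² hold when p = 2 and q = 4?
Substituting p = 2, q = 4:

LHS = (2 · 4)² = 64
RHS = 2² · 4² = 64

LHS = RHS, so the equation holds at this point.

Answer: Holds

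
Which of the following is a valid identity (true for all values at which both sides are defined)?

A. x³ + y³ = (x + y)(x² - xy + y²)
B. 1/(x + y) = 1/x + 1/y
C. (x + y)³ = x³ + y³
A: holds — e.g. at (4, 5), both sides equal 189.
B: fails at (4, 4) — LHS = 1/8, RHS = 1/2.
C: fails at (1, 5) — LHS = 216, RHS = 126.

Answer: A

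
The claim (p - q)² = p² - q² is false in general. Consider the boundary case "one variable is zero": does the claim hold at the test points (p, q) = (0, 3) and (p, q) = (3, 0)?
Only at (3, 0)

At (0, 3): LHS = 9 ≠ RHS = -9
At (3, 0): LHS = 9, RHS = 9 → equal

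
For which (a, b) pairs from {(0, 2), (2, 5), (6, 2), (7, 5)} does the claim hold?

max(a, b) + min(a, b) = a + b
Testing each pair:
(0, 2): LHS = 2, RHS = 2 → holds
(2, 5): LHS = 7, RHS = 7 → holds
(6, 2): LHS = 8, RHS = 8 → holds
(7, 5): LHS = 12, RHS = 12 → holds

Every pair satisfies the claim.

Answer: All pairs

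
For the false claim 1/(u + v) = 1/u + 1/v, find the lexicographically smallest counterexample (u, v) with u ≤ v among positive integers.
Substituting (1, 1) into the claim:
LHS = 1/(1 + 1) = 1/2
RHS = 1/1 + 1/1 = 2

Since LHS ≠ RHS, this pair disproves the claim, and no lexicographically smaller pair (u ≤ v, positive integers) does.

For instance (5, 8) is also a counterexample (LHS = 1/13, RHS = 13/40), but it's lexicographically larger.

Answer: (u, v) = (1, 1)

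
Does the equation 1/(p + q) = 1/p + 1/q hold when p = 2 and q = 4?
Substituting p = 2, q = 4:

LHS = 1/(2 + 4) = 1/6
RHS = 1/2 + 1/4 = 3/4

LHS ≠ RHS, so the equation does not hold at this point.

Answer: Fails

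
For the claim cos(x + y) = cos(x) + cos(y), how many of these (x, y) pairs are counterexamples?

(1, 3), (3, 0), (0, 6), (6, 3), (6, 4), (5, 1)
Testing each pair:
(1, 3): LHS = cos(4) ≈ -0.6536, RHS = cos(3) + cos(1) ≈ -0.4497 → counterexample
(3, 0): LHS = cos(3) ≈ -0.99, RHS = cos(3) + 1 ≈ 0.01001 → counterexample
(0, 6): LHS = cos(6) ≈ 0.9602, RHS = cos(6) + 1 ≈ 1.96 → counterexample
(6, 3): LHS = cos(9) ≈ -0.9111, RHS = cos(3) + cos(6) ≈ -0.02982 → counterexample
(6, 4): LHS = cos(10) ≈ -0.8391, RHS = cos(4) + cos(6) ≈ 0.3065 → counterexample
(5, 1): LHS = cos(6) ≈ 0.9602, RHS = cos(5) + cos(1) ≈ 0.824 → counterexample

That makes 6 counterexamples.

Answer: 6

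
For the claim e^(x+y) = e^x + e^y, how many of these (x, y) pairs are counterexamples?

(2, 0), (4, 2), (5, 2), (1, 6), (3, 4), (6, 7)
6

Testing each pair:
(2, 0): LHS = e^2 ≈ 7.389, RHS = 1 + e^2 ≈ 8.389 → counterexample
(4, 2): LHS = e^6 ≈ 403.4, RHS = e^2 + e^4 ≈ 61.99 → counterexample
(5, 2): LHS = e^7 ≈ 1097, RHS = e^2 + e^5 ≈ 155.8 → counterexample
(1, 6): LHS = e^7 ≈ 1097, RHS = e + e^6 ≈ 406.1 → counterexample
(3, 4): LHS = e^7 ≈ 1097, RHS = e^3 + e^4 ≈ 74.68 → counterexample
(6, 7): LHS = e^13 ≈ 442413.4, RHS = e^6 + e^7 ≈ 1500 → counterexample

That makes 6 counterexamples.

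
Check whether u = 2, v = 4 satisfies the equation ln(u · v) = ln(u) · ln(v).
Fails

Substituting u = 2, v = 4:

LHS = ln(2 · 4) = ln(8) ≈ 2.079
RHS = ln(2) · ln(4) ≈ 0.9609

LHS ≠ RHS, so the equation does not hold at this point.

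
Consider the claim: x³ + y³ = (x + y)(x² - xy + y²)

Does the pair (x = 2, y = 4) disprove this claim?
No

Substituting x = 2, y = 4:
LHS = 2³ + 4³ = 72
RHS = (2 + 4)(2² - 2·4 + 4²) = 72

The sides agree, so this pair does not disprove the claim.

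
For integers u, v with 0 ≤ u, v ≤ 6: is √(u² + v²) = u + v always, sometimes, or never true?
Sometimes true

It holds at (u, v) = (0, 6) (both sides equal 6), but fails at (u, v) = (2, 1) (LHS = √(5) ≈ 2.236, RHS = 3).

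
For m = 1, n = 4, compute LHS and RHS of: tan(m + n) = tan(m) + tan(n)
LHS = tan(1 + 4) = tan(5) ≈ -3.381
RHS = tan(1) + tan(4) ≈ 2.715

LHS ≠ RHS (they differ by about 6.096), so the equation does not hold here.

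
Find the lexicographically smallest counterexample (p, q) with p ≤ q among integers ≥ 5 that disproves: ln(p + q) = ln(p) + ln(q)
(p, q) = (5, 5)

Substituting (5, 5) into the claim:
LHS = ln(5 + 5) = ln(10) ≈ 2.303
RHS = ln(5) + ln(5) = 2·ln(5) ≈ 3.219

Since LHS ≠ RHS, this pair disproves the claim, and no lexicographically smaller pair (p ≤ q, integers ≥ 5) does.

For instance (12, 12) is also a counterexample (LHS = ln(24) ≈ 3.178, RHS = 2·ln(12) ≈ 4.97), but it's lexicographically larger.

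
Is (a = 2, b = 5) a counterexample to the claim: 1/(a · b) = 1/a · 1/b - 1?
Substituting a = 2, b = 5:
LHS = 1/(2 · 5) = 1/10
RHS = 1/2 · 1/5 - 1 = -9/10

Since LHS ≠ RHS, this pair disproves the claim.

Answer: Yes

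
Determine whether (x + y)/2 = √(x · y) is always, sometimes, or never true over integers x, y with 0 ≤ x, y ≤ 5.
It holds at (x, y) = (3, 3) (both sides equal 3), but fails at (x, y) = (0, 5) (LHS = 5/2, RHS = 0).

Answer: Sometimes true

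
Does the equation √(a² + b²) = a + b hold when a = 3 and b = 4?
Fails

Substituting a = 3, b = 4:

LHS = √(3² + 4²) = 5
RHS = 3 + 4 = 7

LHS ≠ RHS, so the equation does not hold at this point.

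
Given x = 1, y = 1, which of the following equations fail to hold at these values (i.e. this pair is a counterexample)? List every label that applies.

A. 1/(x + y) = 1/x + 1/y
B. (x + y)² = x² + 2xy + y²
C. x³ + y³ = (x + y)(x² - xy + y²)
A

Evaluating each claim at the given values:
A. LHS = 1/2, RHS = 2 → fails here (LHS ≠ RHS)
B. LHS = 4, RHS = 4 → holds here (LHS = RHS)
C. LHS = 2, RHS = 2 → holds here (LHS = RHS)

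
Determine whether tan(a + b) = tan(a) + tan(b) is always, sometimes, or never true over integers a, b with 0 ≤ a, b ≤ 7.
It holds at (a, b) = (4, 0) (both sides equal tan(4) ≈ 1.158), but fails at (a, b) = (3, 6) (LHS = tan(9) ≈ -0.4523, RHS = tan(6) + tan(3) ≈ -0.4336).

Answer: Sometimes true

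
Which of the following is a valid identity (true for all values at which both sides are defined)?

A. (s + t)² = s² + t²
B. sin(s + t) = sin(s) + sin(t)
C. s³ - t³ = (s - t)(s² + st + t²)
A: fails at (5, 8) — LHS = 169, RHS = 89.
B: fails at (3, 4) — LHS = sin(7) ≈ 0.657, RHS = sin(4) + sin(3) ≈ -0.6157.
C: holds — e.g. at (4, 6), both sides equal -152.

Answer: C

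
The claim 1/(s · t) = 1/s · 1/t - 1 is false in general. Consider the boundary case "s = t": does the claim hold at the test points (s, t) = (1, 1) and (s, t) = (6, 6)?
No, fails at both test points

At (1, 1): LHS = 1 ≠ RHS = 0
At (6, 6): LHS = 1/36 ≠ RHS = -35/36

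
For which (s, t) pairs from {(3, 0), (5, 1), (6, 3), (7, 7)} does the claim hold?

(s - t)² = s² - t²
Testing each pair:
(3, 0): LHS = 9, RHS = 9 → holds
(5, 1): LHS = 16, RHS = 24 → fails
(6, 3): LHS = 9, RHS = 27 → fails
(7, 7): LHS = 0, RHS = 0 → holds

2 of 4 pairs satisfy the claim.

Answer: (3, 0), (7, 7)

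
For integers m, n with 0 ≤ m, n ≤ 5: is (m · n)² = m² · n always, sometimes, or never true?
Sometimes true

It holds at (m, n) = (0, 5) (both sides equal 0), but fails at (m, n) = (3, 5) (LHS = 225, RHS = 45).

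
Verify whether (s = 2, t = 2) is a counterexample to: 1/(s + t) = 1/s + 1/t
Substituting s = 2, t = 2:
LHS = 1/(2 + 2) = 1/4
RHS = 1/2 + 1/2 = 1

Since LHS ≠ RHS, this pair disproves the claim.

Answer: Yes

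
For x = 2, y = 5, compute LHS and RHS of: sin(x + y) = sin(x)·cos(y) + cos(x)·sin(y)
LHS = sin(2 + 5) = sin(7) ≈ 0.657
RHS = sin(2)·cos(5) + cos(2)·sin(5) = sin(2)·cos(5) + sin(5)·cos(2) ≈ 0.657

LHS = RHS: the two sides agree.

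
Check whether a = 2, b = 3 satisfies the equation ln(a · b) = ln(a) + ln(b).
Holds

Substituting a = 2, b = 3:

LHS = ln(2 · 3) = ln(6) ≈ 1.792
RHS = ln(2) + ln(3) ≈ 1.792

LHS = RHS, so the equation holds at this point.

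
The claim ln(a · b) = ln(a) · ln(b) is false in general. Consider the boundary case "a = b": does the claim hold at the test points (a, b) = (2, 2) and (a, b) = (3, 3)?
At (2, 2): LHS = ln(4) ≈ 1.386 ≠ RHS = ln(2)² ≈ 0.4805
At (3, 3): LHS = ln(9) ≈ 2.197 ≠ RHS = ln(3)² ≈ 1.207

Answer: No, fails at both test points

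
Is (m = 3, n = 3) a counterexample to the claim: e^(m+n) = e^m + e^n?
Yes

Substituting m = 3, n = 3:
LHS = e^(3+3) = e^6 ≈ 403.4
RHS = e^3 + e^3 = 2·e^3 ≈ 40.17

Since LHS ≠ RHS, this pair disproves the claim.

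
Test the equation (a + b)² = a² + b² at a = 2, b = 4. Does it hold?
Substituting a = 2, b = 4:

LHS = (2 + 4)² = 36
RHS = 2² + 4² = 20

LHS ≠ RHS, so the equation does not hold at this point.

Answer: Fails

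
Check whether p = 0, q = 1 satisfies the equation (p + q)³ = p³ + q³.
Holds

Substituting p = 0, q = 1:

LHS = (0 + 1)³ = 1
RHS = 0³ + 1³ = 1

LHS = RHS, so the equation holds at this point.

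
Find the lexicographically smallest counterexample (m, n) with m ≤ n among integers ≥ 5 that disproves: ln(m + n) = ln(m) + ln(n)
(m, n) = (5, 5)

Substituting (5, 5) into the claim:
LHS = ln(5 + 5) = ln(10) ≈ 2.303
RHS = ln(5) + ln(5) = 2·ln(5) ≈ 3.219

Since LHS ≠ RHS, this pair disproves the claim, and no lexicographically smaller pair (m ≤ n, integers ≥ 5) does.

For instance (10, 11) is also a counterexample (LHS = ln(21) ≈ 3.045, RHS = ln(10) + ln(11) ≈ 4.7), but it's lexicographically larger.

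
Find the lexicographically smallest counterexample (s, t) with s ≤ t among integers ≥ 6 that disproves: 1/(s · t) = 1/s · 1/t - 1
(s, t) = (6, 6)

Substituting (6, 6) into the claim:
LHS = 1/(6 · 6) = 1/36
RHS = 1/6 · 1/6 - 1 = -35/36

Since LHS ≠ RHS, this pair disproves the claim, and no lexicographically smaller pair (s ≤ t, integers ≥ 6) does.

For instance (9, 11) is also a counterexample (LHS = 1/99, RHS = -98/99), but it's lexicographically larger.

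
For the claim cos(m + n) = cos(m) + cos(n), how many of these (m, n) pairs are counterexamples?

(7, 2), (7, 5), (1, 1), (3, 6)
Testing each pair:
(7, 2): LHS = cos(9) ≈ -0.9111, RHS = cos(2) + cos(7) ≈ 0.3378 → counterexample
(7, 5): LHS = cos(12) ≈ 0.8439, RHS = cos(5) + cos(7) ≈ 1.038 → counterexample
(1, 1): LHS = cos(2) ≈ -0.4161, RHS = 2·cos(1) ≈ 1.081 → counterexample
(3, 6): LHS = cos(9) ≈ -0.9111, RHS = cos(3) + cos(6) ≈ -0.02982 → counterexample

That makes 4 counterexamples.

Answer: 4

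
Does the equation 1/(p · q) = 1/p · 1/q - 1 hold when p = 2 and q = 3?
Substituting p = 2, q = 3:

LHS = 1/(2 · 3) = 1/6
RHS = 1/2 · 1/3 - 1 = -5/6

LHS ≠ RHS, so the equation does not hold at this point.

Answer: Fails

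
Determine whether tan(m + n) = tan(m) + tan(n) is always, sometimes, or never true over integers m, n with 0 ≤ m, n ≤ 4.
Sometimes true

It holds at (m, n) = (3, 0) (both sides equal tan(3) ≈ -0.1425), but fails at (m, n) = (4, 4) (LHS = tan(8) ≈ -6.8, RHS = 2·tan(4) ≈ 2.316).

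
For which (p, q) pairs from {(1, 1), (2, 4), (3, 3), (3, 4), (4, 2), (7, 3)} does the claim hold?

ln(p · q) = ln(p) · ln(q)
Testing each pair:
(1, 1): LHS = 0, RHS = 0 → holds
(2, 4): LHS = ln(8) ≈ 2.079, RHS = ln(2)·ln(4) ≈ 0.9609 → fails
(3, 3): LHS = ln(9) ≈ 2.197, RHS = ln(3)² ≈ 1.207 → fails
(3, 4): LHS = ln(12) ≈ 2.485, RHS = ln(3)·ln(4) ≈ 1.523 → fails
(4, 2): LHS = ln(8) ≈ 2.079, RHS = ln(2)·ln(4) ≈ 0.9609 → fails
(7, 3): LHS = ln(21) ≈ 3.045, RHS = ln(3)·ln(7) ≈ 2.138 → fails

1 of 6 pairs satisfies the claim.

Answer: (1, 1)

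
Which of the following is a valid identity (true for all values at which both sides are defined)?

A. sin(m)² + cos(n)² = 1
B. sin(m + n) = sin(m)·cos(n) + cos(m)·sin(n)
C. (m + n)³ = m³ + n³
A: fails at (1, 3) — LHS = sin(1)² + cos(3)² ≈ 1.688, RHS = 1.
B: holds — e.g. at (4, 6), both sides equal sin(10) ≈ -0.544.
C: fails at (2, 5) — LHS = 343, RHS = 133.

Answer: B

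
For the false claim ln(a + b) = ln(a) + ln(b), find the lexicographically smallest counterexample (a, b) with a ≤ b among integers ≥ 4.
Substituting (4, 4) into the claim:
LHS = ln(4 + 4) = ln(8) ≈ 2.079
RHS = ln(4) + ln(4) = 2·ln(4) ≈ 2.773

Since LHS ≠ RHS, this pair disproves the claim, and no lexicographically smaller pair (a ≤ b, integers ≥ 4) does.

For instance (8, 8) is also a counterexample (LHS = ln(16) ≈ 2.773, RHS = 2·ln(8) ≈ 4.159), but it's lexicographically larger.

Answer: (a, b) = (4, 4)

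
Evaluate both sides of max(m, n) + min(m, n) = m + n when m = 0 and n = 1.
LHS = max(0, 1) + min(0, 1) = 1
RHS = 0 + 1 = 1

LHS = RHS: the two sides agree.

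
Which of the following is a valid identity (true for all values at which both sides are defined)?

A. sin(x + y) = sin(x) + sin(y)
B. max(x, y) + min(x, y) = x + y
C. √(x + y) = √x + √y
B

A: fails at (3, 4) — LHS = sin(7) ≈ 0.657, RHS = sin(4) + sin(3) ≈ -0.6157.
B: holds — e.g. at (3, 4), both sides equal 7.
C: fails at (1, 4) — LHS = √(5) ≈ 2.236, RHS = 3.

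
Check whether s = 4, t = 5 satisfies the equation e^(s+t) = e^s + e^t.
Fails

Substituting s = 4, t = 5:

LHS = e^(4+5) = e^9 ≈ 8103
RHS = e^4 + e^5 ≈ 203

LHS ≠ RHS, so the equation does not hold at this point.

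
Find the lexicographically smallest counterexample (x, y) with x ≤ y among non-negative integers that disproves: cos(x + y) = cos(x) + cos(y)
Substituting (0, 0) into the claim:
LHS = cos(0 + 0) = 1
RHS = cos(0) + cos(0) = 2

Since LHS ≠ RHS, this pair disproves the claim, and no lexicographically smaller pair (x ≤ y, non-negative integers) does.

For instance (6, 7) is also a counterexample (LHS = cos(13) ≈ 0.9074, RHS = cos(7) + cos(6) ≈ 1.714), but it's lexicographically larger.

Answer: (x, y) = (0, 0)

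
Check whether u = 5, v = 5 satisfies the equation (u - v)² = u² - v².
Substituting u = 5, v = 5:

LHS = (5 - 5)² = 0
RHS = 5² - 5² = 0

LHS = RHS, so the equation holds at this point.

Answer: Holds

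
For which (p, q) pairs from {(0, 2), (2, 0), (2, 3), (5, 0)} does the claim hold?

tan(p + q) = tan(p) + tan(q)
Testing each pair:
(0, 2): LHS = tan(2) ≈ -2.185, RHS = tan(2) ≈ -2.185 → holds
(2, 0): LHS = tan(2) ≈ -2.185, RHS = tan(2) ≈ -2.185 → holds
(2, 3): LHS = tan(5) ≈ -3.381, RHS = tan(2) + tan(3) ≈ -2.328 → fails
(5, 0): LHS = tan(5) ≈ -3.381, RHS = tan(5) ≈ -3.381 → holds

3 of 4 pairs satisfy the claim.

Answer: (0, 2), (2, 0), (5, 0)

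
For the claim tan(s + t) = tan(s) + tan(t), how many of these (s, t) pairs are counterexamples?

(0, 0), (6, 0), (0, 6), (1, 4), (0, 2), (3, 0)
Testing each pair:
(0, 0): LHS = 0, RHS = 0 → satisfies claim
(6, 0): LHS = tan(6) ≈ -0.291, RHS = tan(6) ≈ -0.291 → satisfies claim
(0, 6): LHS = tan(6) ≈ -0.291, RHS = tan(6) ≈ -0.291 → satisfies claim
(1, 4): LHS = tan(5) ≈ -3.381, RHS = tan(4) + tan(1) ≈ 2.715 → counterexample
(0, 2): LHS = tan(2) ≈ -2.185, RHS = tan(2) ≈ -2.185 → satisfies claim
(3, 0): LHS = tan(3) ≈ -0.1425, RHS = tan(3) ≈ -0.1425 → satisfies claim

That makes 1 counterexample.

Answer: 1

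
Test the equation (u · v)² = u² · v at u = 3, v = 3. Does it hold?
Fails

Substituting u = 3, v = 3:

LHS = (3 · 3)² = 81
RHS = 3² · 3 = 27

LHS ≠ RHS, so the equation does not hold at this point.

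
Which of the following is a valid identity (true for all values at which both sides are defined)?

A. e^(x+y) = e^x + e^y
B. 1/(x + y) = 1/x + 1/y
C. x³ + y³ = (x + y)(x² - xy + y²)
C

A: fails at (2, 4) — LHS = e^6 ≈ 403.4, RHS = e^2 + e^4 ≈ 61.99.
B: fails at (2, 2) — LHS = 1/4, RHS = 1.
C: holds — e.g. at (3, 4), both sides equal 91.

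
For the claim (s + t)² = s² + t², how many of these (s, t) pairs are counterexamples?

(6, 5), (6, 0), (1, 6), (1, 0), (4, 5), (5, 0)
3

Testing each pair:
(6, 5): LHS = 121, RHS = 61 → counterexample
(6, 0): LHS = 36, RHS = 36 → satisfies claim
(1, 6): LHS = 49, RHS = 37 → counterexample
(1, 0): LHS = 1, RHS = 1 → satisfies claim
(4, 5): LHS = 81, RHS = 41 → counterexample
(5, 0): LHS = 25, RHS = 25 → satisfies claim

That makes 3 counterexamples.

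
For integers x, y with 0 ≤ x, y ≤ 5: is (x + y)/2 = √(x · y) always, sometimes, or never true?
It holds at (x, y) = (5, 5) (both sides equal 5), but fails at (x, y) = (5, 4) (LHS = 9/2, RHS = 2·√(5) ≈ 4.472).

Answer: Sometimes true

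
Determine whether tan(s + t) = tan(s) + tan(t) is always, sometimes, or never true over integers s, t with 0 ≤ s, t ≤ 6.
Sometimes true

It holds at (s, t) = (5, 0) (both sides equal tan(5) ≈ -3.381), but fails at (s, t) = (2, 4) (LHS = tan(6) ≈ -0.291, RHS = tan(2) + tan(4) ≈ -1.027).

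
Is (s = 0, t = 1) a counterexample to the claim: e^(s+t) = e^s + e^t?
Yes

Substituting s = 0, t = 1:
LHS = e^(0+1) = e ≈ 2.718
RHS = e^0 + e^1 = 1 + e ≈ 3.718

Since LHS ≠ RHS, this pair disproves the claim.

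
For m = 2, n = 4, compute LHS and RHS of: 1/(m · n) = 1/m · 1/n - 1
LHS = 1/(2 · 4) = 1/8
RHS = 1/2 · 1/4 - 1 = -7/8

LHS ≠ RHS, so the equation does not hold here.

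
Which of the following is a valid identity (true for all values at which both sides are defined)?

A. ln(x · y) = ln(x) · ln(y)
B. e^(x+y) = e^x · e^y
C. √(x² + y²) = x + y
B

A: fails at (1, 4) — LHS = ln(4) ≈ 1.386, RHS = 0.
B: holds — e.g. at (4, 4), both sides equal e^8 ≈ 2981.
C: fails at (1, 3) — LHS = √(10) ≈ 3.162, RHS = 4.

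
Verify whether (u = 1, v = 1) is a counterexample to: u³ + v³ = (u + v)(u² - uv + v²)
Substituting u = 1, v = 1:
LHS = 1³ + 1³ = 2
RHS = (1 + 1)(1² - 1·1 + 1²) = 2

The sides agree, so this pair does not disprove the claim.

Answer: No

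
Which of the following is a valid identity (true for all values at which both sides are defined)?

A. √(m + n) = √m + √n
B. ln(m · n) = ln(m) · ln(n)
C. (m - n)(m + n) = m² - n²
A: fails at (3, 5) — LHS = 2·√(2) ≈ 2.828, RHS = √(3) + √(5) ≈ 3.968.
B: fails at (1, 4) — LHS = ln(4) ≈ 1.386, RHS = 0.
C: holds — e.g. at (6, 7), both sides equal -13.

Answer: C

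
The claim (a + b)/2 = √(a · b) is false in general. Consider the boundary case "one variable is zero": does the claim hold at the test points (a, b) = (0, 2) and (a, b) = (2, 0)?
No, fails at both test points

At (0, 2): LHS = 1 ≠ RHS = 0
At (2, 0): LHS = 1 ≠ RHS = 0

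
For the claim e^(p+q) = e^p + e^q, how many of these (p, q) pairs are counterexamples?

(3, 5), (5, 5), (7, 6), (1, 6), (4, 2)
Testing each pair:
(3, 5): LHS = e^8 ≈ 2981, RHS = e^3 + e^5 ≈ 168.5 → counterexample
(5, 5): LHS = e^10 ≈ 22026.5, RHS = 2·e^5 ≈ 296.8 → counterexample
(7, 6): LHS = e^13 ≈ 442413.4, RHS = e^6 + e^7 ≈ 1500 → counterexample
(1, 6): LHS = e^7 ≈ 1097, RHS = e + e^6 ≈ 406.1 → counterexample
(4, 2): LHS = e^6 ≈ 403.4, RHS = e^2 + e^4 ≈ 61.99 → counterexample

That makes 5 counterexamples.

Answer: 5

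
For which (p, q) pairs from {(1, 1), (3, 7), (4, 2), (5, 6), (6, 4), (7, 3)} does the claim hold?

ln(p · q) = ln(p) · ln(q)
Testing each pair:
(1, 1): LHS = 0, RHS = 0 → holds
(3, 7): LHS = ln(21) ≈ 3.045, RHS = ln(3)·ln(7) ≈ 2.138 → fails
(4, 2): LHS = ln(8) ≈ 2.079, RHS = ln(2)·ln(4) ≈ 0.9609 → fails
(5, 6): LHS = ln(30) ≈ 3.401, RHS = ln(5)·ln(6) ≈ 2.884 → fails
(6, 4): LHS = ln(24) ≈ 3.178, RHS = ln(4)·ln(6) ≈ 2.484 → fails
(7, 3): LHS = ln(21) ≈ 3.045, RHS = ln(3)·ln(7) ≈ 2.138 → fails

1 of 6 pairs satisfies the claim.

Answer: (1, 1)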